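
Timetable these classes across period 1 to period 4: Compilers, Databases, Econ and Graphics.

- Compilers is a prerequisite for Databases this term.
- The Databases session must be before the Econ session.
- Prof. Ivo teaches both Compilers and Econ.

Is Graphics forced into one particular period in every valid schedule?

Graphics can be period 1 (e.g. Compilers -> period 1; Econ -> period 3; Databases -> period 2; Graphics -> period 1) or period 2 (e.g. Databases -> period 2; Econ -> period 3; Compilers -> period 1; Graphics -> period 2).

No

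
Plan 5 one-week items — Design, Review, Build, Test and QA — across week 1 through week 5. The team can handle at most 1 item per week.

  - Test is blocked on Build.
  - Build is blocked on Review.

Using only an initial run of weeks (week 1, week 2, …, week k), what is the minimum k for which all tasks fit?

The precedence chain requires at least 3 distinct weeks.
With at most 1 per week and 5 tasks, at least 5 weeks are needed.
5 works (last occupied week: week 5): for example Design=week 4; QA=week 5; Review=week 1; Test=week 3; Build=week 2.

5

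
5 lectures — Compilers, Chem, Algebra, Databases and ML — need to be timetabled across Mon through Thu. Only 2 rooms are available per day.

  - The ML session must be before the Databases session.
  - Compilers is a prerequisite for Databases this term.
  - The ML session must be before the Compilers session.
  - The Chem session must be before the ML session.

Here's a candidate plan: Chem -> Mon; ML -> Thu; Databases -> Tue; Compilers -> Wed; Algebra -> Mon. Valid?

No. The ML session must be before the Databases session is not satisfied.

The Chem session must be before the ML session — holds.
The ML session must be before the Databases session — violated.
Only 2 rooms are available per day — holds.
The ML session must be before the Compilers session — violated.
Compilers is a prerequisite for Databases this term — violated.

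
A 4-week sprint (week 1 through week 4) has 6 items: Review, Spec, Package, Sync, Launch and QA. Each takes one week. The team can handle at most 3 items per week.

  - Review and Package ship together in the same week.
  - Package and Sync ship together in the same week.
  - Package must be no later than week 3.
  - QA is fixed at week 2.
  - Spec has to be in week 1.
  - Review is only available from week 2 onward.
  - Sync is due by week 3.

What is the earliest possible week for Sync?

Sync must be in the same week as Review, which can't be before week 2, so Sync is at least week 2; Sync's own window allows nothing later than week 3.
Sync at week 3 is achievable: Package in week 3, Spec in week 1, Launch in week 1, Review in week 3, Sync in week 3, QA in week 2.
Nothing earlier works — the capacity limit rule out every week before week 3.

week 3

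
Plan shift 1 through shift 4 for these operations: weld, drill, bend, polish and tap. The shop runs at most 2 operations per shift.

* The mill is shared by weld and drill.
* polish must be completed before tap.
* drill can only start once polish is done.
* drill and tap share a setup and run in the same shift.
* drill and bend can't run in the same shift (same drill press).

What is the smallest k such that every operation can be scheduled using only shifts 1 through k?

3

The precedence chain requires at least 2 distinct shifts.
With at most 2 per shift and 5 operations, at least 3 shifts are needed.
3 works (last occupied shift: shift 3): for example weld=shift 1, tap=shift 2, polish=shift 1, drill=shift 2, bend=shift 3.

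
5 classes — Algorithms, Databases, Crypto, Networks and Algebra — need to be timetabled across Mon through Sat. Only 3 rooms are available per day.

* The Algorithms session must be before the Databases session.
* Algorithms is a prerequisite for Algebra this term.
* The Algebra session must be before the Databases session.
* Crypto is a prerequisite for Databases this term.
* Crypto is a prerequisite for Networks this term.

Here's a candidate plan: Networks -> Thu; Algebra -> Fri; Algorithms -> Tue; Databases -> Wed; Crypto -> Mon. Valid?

No — it violates: The Algebra session must be before the Databases session

Crypto is a prerequisite for Networks this term — holds.
Only 3 rooms are available per day — holds.
Algorithms is a prerequisite for Algebra this term — holds.
The Algorithms session must be before the Databases session — holds.
The Algebra session must be before the Databases session — violated.
Crypto is a prerequisite for Databases this term — holds.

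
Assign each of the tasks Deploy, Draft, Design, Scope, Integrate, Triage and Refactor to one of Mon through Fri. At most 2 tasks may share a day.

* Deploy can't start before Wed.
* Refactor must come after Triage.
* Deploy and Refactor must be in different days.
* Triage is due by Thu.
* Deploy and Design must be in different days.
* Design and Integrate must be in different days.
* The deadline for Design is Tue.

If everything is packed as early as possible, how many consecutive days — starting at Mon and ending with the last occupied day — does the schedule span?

4 days

The precedence chain requires at least 2 distinct days.
With at most 2 per day and 7 tasks, at least 4 days are needed.
Deploy can't be placed before Wed — that is day 3 counting from Mon — so the schedule must run through at least 3 days.
4 works (last occupied day: Thu): for example Draft=Tue; Triage=Mon; Integrate=Thu; Refactor=Tue; Scope=Wed; Design=Mon; Deploy=Wed.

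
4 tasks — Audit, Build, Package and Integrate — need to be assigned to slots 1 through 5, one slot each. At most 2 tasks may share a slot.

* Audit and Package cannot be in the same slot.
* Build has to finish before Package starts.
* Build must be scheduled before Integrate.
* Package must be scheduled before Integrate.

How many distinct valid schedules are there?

Splitting on Audit: it can be 1 (10), 2 (7), 3 (6), 4 (7), 5 (10). Listing each branch's schedules as (Build, Package, Integrate):
Audit=1: (1,2,3) (1,2,4) (1,2,5) (1,3,4) (1,3,5) (1,4,5) (2,3,4) (2,3,5) (2,4,5) (3,4,5) — 10.
Audit=2: (1,3,4) (1,3,5) (1,4,5) (2,3,4) (2,3,5) (2,4,5) (3,4,5) — 7.
Audit=3: (1,2,3) (1,2,4) (1,2,5) (1,4,5) (2,4,5) (3,4,5) — 6.
Audit=4: (1,2,3) (1,2,4) (1,2,5) (1,3,4) (1,3,5) (2,3,4) (2,3,5) — 7.
Audit=5: (1,2,3) (1,2,4) (1,2,5) (1,3,4) (1,3,5) (1,4,5) (2,3,4) (2,3,5) (2,4,5) (3,4,5) — 10.
Summing: 10 + 7 + 6 + 7 + 10 = 40.

40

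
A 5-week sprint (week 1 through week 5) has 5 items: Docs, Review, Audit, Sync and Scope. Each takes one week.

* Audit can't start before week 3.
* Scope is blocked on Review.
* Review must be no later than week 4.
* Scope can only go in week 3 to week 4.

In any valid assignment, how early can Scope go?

Scope is available from week 3; Scope's own window allows nothing later than week 4.
Scope at week 3 is achievable: Docs=week 1, Scope=week 3, Sync=week 1, Review=week 1, Audit=week 3.

week 3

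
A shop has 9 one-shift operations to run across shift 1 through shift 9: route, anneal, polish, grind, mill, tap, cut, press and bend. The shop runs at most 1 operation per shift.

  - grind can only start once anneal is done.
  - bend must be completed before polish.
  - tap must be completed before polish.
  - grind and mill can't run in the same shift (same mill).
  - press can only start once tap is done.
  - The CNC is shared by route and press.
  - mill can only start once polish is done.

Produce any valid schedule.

tap -> shift 1, bend -> shift 2, cut -> shift 9, grind -> shift 5, polish -> shift 3, mill -> shift 6, anneal -> shift 4, route -> shift 8, press -> shift 7

Checking: tap(shift 1) before press(shift 7); polish(shift 3) before mill(shift 6); bend(shift 2) before polish(shift 3); anneal(shift 4) before grind(shift 5); tap(shift 1) before polish(shift 3); route(shift 8) != press(shift 7); grind(shift 5) != mill(shift 6); max 1 per shift (cap 1).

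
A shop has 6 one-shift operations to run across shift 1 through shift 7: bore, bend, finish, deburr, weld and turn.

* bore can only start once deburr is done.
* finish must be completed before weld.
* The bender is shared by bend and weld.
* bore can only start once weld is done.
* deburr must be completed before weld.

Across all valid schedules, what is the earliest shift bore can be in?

shift 3

Precedence pushes bore to at least shift 3.
bore at shift 3 is achievable: turn in shift 1; bore in shift 3; deburr in shift 1; weld in shift 2; bend in shift 1; finish in shift 1.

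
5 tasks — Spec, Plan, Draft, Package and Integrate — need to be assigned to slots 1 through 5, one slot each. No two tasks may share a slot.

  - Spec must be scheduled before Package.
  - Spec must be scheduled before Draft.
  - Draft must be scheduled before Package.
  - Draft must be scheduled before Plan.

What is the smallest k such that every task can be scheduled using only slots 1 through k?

5 slots

The precedence chain requires at least 3 distinct slots.
With at most 1 per slot and 5 tasks, at least 5 slots are needed.
5 works (last occupied slot: 5): for example Package=3; Draft=2; Spec=1; Integrate=5; Plan=4.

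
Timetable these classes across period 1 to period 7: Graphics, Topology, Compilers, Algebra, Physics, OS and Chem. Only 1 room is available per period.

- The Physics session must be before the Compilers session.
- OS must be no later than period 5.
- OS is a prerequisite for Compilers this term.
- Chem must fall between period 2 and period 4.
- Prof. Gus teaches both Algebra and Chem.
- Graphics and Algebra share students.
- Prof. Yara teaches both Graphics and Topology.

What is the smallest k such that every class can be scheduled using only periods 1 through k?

7 periods

The precedence chain requires at least 2 distinct periods.
With at most 1 per period and 7 classes, at least 7 periods are needed.
7 works (last occupied period: period 7): for example Compilers in period 4, Topology in period 6, Physics in period 3, Chem in period 2, Algebra in period 7, OS in period 1, Graphics in period 5.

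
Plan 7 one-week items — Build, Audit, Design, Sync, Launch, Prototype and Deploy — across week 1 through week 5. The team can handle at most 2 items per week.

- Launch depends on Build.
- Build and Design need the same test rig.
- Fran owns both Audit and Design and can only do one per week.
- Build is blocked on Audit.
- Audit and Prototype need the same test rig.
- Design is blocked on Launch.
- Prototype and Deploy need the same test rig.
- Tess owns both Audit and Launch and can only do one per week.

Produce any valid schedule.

Launch=week 3, Design=week 4, Build=week 2, Sync=week 1, Prototype=week 2, Deploy=week 3, Audit=week 1

Checking: Launch(week 3) before Design(week 4); Build(week 2) before Launch(week 3); Audit(week 1) before Build(week 2); Build(week 2) != Design(week 4); Audit(week 1) != Prototype(week 2); Audit(week 1) != Launch(week 3); Audit(week 1) != Design(week 4); Prototype(week 2) != Deploy(week 3); max 2 per week (cap 2).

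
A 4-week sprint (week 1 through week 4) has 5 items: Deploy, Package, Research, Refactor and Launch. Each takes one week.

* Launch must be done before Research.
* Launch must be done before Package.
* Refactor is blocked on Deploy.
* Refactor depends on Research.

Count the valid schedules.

30

Splitting on Deploy: it can be week 1 (11), week 2 (11), week 3 (8). Listing each branch's schedules as (Package, Research, Refactor, Launch) by week number:
Deploy=week 1: (2,2,3,1) (2,2,4,1) (2,3,4,1) (3,2,3,1) (3,2,4,1) (3,3,4,1) (3,3,4,2) (4,2,3,1) (4,2,4,1) (4,3,4,1) (4,3,4,2) — 11.
Deploy=week 2: (2,2,3,1) (2,2,4,1) (2,3,4,1) (3,2,3,1) (3,2,4,1) (3,3,4,1) (3,3,4,2) (4,2,3,1) (4,2,4,1) (4,3,4,1) (4,3,4,2) — 11.
Deploy=week 3: (2,2,4,1) (2,3,4,1) (3,2,4,1) (3,3,4,1) (3,3,4,2) (4,2,4,1) (4,3,4,1) (4,3,4,2) — 8.
Summing: 11 + 11 + 8 = 30.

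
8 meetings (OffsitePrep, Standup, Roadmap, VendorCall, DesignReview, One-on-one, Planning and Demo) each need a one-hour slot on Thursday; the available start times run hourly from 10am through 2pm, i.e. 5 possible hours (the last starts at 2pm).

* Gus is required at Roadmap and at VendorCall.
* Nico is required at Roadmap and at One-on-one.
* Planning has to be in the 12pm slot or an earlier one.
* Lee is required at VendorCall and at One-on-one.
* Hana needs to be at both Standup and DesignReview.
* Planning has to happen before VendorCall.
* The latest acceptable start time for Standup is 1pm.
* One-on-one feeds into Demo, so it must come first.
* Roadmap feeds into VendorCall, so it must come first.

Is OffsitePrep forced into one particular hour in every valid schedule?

OffsitePrep can be 10am (e.g. Standup in 10am; OffsitePrep in 10am; VendorCall in 11am; DesignReview in 11am; Planning in 10am; One-on-one in 12pm; Demo in 1pm; Roadmap in 10am) or 11am (e.g. Planning=10am, Roadmap=10am, Demo=1pm, One-on-one=12pm, DesignReview=11am, OffsitePrep=11am, Standup=10am, VendorCall=11am).

No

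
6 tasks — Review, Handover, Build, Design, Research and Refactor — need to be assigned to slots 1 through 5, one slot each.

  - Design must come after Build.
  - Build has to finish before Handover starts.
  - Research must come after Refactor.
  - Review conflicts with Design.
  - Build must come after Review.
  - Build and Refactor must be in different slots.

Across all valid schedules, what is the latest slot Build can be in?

Precedence pushes Build to at least 2; downstream work caps Build at 4.
Build at 4 is achievable: Handover=5; Build=4; Refactor=1; Design=5; Review=1; Research=2.

4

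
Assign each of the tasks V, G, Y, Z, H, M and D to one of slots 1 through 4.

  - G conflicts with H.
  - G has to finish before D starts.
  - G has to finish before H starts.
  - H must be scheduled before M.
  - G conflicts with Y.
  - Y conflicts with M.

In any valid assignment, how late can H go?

3

Precedence pushes H to at least 2; downstream work caps H at 3.
H at 3 is achievable: H=3; Z=1; D=2; V=1; M=4; G=1; Y=2.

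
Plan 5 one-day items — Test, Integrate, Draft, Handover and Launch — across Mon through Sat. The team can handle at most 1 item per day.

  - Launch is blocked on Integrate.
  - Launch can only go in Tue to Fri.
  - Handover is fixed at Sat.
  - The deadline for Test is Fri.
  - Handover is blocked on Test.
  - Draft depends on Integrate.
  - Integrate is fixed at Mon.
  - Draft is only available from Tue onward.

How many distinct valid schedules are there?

Splitting on Test: it can be Tue (6), Wed (6), Thu (6), Fri (6). Listing each branch's schedules as (Integrate, Draft, Handover, Launch):
Test=Tue: (Mon,Wed,Sat,Thu) (Mon,Wed,Sat,Fri) (Mon,Thu,Sat,Wed) (Mon,Thu,Sat,Fri) (Mon,Fri,Sat,Wed) (Mon,Fri,Sat,Thu) — 6.
Test=Wed: (Mon,Tue,Sat,Thu) (Mon,Tue,Sat,Fri) (Mon,Thu,Sat,Tue) (Mon,Thu,Sat,Fri) (Mon,Fri,Sat,Tue) (Mon,Fri,Sat,Thu) — 6.
Test=Thu: (Mon,Tue,Sat,Wed) (Mon,Tue,Sat,Fri) (Mon,Wed,Sat,Tue) (Mon,Wed,Sat,Fri) (Mon,Fri,Sat,Tue) (Mon,Fri,Sat,Wed) — 6.
Test=Fri: (Mon,Tue,Sat,Wed) (Mon,Tue,Sat,Thu) (Mon,Wed,Sat,Tue) (Mon,Wed,Sat,Thu) (Mon,Thu,Sat,Tue) (Mon,Thu,Sat,Wed) — 6.
Summing: 6 + 6 + 6 + 6 = 24.

24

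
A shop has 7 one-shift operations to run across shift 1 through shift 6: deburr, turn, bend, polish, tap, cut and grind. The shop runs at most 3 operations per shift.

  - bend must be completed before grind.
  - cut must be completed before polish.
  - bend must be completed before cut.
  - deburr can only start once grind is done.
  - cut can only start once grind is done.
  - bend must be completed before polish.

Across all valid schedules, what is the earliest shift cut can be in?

shift 3

Precedence pushes cut to at least shift 3; downstream work caps cut at shift 5.
cut at shift 3 is achievable: cut in shift 3; deburr in shift 3; turn in shift 1; tap in shift 1; bend in shift 1; grind in shift 2; polish in shift 4.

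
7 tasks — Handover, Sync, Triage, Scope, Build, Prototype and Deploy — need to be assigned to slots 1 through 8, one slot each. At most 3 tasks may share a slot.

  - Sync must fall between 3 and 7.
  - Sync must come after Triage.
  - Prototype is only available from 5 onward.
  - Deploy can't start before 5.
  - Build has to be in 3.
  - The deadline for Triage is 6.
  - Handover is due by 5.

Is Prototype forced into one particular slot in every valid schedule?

Prototype can be 5 (e.g. Prototype -> 5, Handover -> 1, Build -> 3, Triage -> 1, Sync -> 3, Scope -> 1, Deploy -> 5) or 6 (e.g. Sync -> 3; Scope -> 1; Deploy -> 5; Handover -> 1; Build -> 3; Triage -> 1; Prototype -> 6).

No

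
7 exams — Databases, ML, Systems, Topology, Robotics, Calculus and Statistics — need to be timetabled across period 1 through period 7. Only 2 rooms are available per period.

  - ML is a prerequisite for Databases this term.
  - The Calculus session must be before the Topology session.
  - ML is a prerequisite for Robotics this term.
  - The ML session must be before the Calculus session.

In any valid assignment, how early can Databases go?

period 2

Precedence pushes Databases to at least period 2.
Databases at period 2 is achievable: Databases in period 2, Statistics in period 4, Topology in period 3, Calculus in period 2, Systems in period 1, Robotics in period 3, ML in period 1.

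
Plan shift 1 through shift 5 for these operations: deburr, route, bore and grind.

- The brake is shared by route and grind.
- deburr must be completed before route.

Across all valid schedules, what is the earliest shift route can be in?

shift 2

Precedence pushes route to at least shift 2.
route at shift 2 is achievable: route in shift 2, deburr in shift 1, bore in shift 1, grind in shift 1.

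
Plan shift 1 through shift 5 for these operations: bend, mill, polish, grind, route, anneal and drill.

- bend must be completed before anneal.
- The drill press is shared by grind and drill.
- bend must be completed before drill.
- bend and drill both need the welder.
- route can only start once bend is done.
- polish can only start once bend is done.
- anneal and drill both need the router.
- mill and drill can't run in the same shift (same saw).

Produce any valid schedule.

grind=shift 1, polish=shift 2, bend=shift 1, route=shift 2, mill=shift 1, drill=shift 3, anneal=shift 2

Checking: bend(shift 1) before anneal(shift 2); bend(shift 1) before polish(shift 2); bend(shift 1) before route(shift 2); bend(shift 1) before drill(shift 3); grind(shift 1) != drill(shift 3); mill(shift 1) != drill(shift 3); bend(shift 1) != drill(shift 3); anneal(shift 2) != drill(shift 3).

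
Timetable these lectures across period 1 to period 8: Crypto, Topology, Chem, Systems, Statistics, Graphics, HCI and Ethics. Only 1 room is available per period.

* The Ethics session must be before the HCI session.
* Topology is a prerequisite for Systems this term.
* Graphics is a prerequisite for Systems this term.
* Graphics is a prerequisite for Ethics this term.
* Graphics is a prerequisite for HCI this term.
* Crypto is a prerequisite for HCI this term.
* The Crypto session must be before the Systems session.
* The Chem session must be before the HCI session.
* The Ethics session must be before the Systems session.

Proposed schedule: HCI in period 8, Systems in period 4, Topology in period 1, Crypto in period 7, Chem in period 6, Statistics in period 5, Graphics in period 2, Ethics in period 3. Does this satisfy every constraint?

Only 1 room is available per period — holds.
Topology is a prerequisite for Systems this term — holds.
The Chem session must be before the HCI session — holds.
Graphics is a prerequisite for Systems this term — holds.
Graphics is a prerequisite for HCI this term — holds.
Graphics is a prerequisite for Ethics this term — holds.
Crypto is a prerequisite for HCI this term — holds.
The Crypto session must be before the Systems session — violated.
The Ethics session must be before the HCI session — holds.
The Ethics session must be before the Systems session — holds.

No — it violates: The Crypto session must be before the Systems session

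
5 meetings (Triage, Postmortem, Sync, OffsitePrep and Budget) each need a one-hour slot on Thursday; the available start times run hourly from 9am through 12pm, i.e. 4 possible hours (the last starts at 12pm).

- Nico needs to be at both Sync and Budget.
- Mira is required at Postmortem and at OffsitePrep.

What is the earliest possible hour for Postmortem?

Postmortem at 9am is achievable: Postmortem=9am, Sync=9am, Triage=9am, OffsitePrep=10am, Budget=10am.

9am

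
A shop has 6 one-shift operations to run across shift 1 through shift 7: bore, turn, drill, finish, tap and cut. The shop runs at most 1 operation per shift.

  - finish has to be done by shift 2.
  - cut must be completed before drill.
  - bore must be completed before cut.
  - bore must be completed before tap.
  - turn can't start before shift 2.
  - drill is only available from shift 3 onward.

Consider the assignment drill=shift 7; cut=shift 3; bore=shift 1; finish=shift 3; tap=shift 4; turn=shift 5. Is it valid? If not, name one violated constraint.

finish has to be done by shift 2 — violated.
bore must be completed before tap — holds.
cut must be completed before drill — holds.
drill is only available from shift 3 onward — holds.
bore must be completed before cut — holds.
The shop runs at most 1 operation per shift — violated.
turn can't start before shift 2 — holds.

Invalid. finish has to be done by shift 2.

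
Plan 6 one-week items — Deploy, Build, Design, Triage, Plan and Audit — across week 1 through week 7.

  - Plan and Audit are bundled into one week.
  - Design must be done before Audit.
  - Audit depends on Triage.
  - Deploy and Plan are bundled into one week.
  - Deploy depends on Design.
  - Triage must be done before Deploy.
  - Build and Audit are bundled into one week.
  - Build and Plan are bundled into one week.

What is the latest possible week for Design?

week 6

Downstream work caps Design at week 6.
Design at week 6 is achievable: Design -> week 6, Build -> week 7, Deploy -> week 7, Plan -> week 7, Triage -> week 1, Audit -> week 7.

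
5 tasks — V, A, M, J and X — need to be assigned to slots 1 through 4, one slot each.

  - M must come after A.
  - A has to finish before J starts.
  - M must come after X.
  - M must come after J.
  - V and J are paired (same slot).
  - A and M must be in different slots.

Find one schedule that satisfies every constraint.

J -> 2, X -> 1, M -> 3, V -> 2, A -> 1

Checking: X(1) before M(3); J(2) before M(3); A(1) before M(3); A(1) before J(2); A(1) != M(3); V = J = 2.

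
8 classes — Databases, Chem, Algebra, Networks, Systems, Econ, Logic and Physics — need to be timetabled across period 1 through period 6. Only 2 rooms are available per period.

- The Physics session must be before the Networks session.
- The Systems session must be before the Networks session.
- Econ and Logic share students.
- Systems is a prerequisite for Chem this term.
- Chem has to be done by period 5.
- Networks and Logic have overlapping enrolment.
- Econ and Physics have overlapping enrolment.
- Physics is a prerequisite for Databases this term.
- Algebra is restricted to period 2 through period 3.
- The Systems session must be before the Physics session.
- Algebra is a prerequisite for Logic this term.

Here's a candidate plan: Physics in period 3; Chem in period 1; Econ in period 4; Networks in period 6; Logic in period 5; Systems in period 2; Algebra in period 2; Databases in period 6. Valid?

Invalid. Systems is a prerequisite for Chem this term.

The Physics session must be before the Networks session — holds.
Chem has to be done by period 5 — holds.
Econ and Logic share students — holds.
Physics is a prerequisite for Databases this term — holds.
Algebra is a prerequisite for Logic this term — holds.
Only 2 rooms are available per period — holds.
Econ and Physics have overlapping enrolment — holds.
The Systems session must be before the Networks session — holds.
The Systems session must be before the Physics session — holds.
Algebra is restricted to period 2 through period 3 — holds.
Networks and Logic have overlapping enrolment — holds.
Systems is a prerequisite for Chem this term — violated.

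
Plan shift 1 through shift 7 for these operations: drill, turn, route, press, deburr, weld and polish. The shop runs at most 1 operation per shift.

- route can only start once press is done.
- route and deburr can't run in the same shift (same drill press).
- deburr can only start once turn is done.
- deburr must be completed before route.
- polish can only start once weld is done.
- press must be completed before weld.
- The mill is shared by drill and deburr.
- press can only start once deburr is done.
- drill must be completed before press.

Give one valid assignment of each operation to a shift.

deburr in shift 2, drill in shift 3, weld in shift 6, turn in shift 1, polish in shift 7, route in shift 5, press in shift 4

Checking: drill(shift 3) before press(shift 4); turn(shift 1) before deburr(shift 2); press(shift 4) before route(shift 5); weld(shift 6) before polish(shift 7); deburr(shift 2) before press(shift 4); press(shift 4) before weld(shift 6); deburr(shift 2) before route(shift 5); route(shift 5) != deburr(shift 2); drill(shift 3) != deburr(shift 2); max 1 per shift (cap 1).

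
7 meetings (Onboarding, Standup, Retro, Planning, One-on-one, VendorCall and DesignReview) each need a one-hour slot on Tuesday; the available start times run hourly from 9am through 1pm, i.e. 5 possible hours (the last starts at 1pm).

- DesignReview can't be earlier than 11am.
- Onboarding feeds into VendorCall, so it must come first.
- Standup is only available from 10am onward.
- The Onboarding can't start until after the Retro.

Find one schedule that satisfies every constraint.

Planning -> 9am, One-on-one -> 9am, Standup -> 10am, DesignReview -> 11am, Retro -> 9am, Onboarding -> 10am, VendorCall -> 11am

Checking: Retro(9am) before Onboarding(10am); Onboarding(10am) before VendorCall(11am); DesignReview=11am in [11am,1pm]; Standup=10am in [10am,1pm].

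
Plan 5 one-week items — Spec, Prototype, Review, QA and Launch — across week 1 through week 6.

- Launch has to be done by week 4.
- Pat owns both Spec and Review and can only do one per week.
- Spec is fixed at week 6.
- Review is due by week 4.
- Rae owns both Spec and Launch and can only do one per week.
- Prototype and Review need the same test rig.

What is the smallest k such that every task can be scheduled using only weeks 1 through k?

6

Spec can't be placed before week 6, so the schedule must run through at least week 6.
6 works (last occupied week: week 6): for example Spec -> week 6, Prototype -> week 2, Review -> week 1, QA -> week 1, Launch -> week 1.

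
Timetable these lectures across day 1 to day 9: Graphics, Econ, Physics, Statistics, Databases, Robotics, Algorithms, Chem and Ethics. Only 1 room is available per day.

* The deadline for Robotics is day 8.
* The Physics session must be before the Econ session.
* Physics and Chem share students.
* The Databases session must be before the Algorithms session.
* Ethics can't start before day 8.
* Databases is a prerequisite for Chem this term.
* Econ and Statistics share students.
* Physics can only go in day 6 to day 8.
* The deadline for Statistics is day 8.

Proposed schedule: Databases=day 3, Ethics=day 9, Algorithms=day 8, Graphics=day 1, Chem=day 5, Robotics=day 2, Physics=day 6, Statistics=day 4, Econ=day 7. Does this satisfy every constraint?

Yes

Databases is a prerequisite for Chem this term — holds.
Only 1 room is available per day — holds.
The deadline for Statistics is day 8 — holds.
Econ and Statistics share students — holds.
Physics and Chem share students — holds.
The Physics session must be before the Econ session — holds.
Physics can only go in day 6 to day 8 — holds.
Ethics can't start before day 8 — holds.
The Databases session must be before the Algorithms session — holds.
The deadline for Robotics is day 8 — holds.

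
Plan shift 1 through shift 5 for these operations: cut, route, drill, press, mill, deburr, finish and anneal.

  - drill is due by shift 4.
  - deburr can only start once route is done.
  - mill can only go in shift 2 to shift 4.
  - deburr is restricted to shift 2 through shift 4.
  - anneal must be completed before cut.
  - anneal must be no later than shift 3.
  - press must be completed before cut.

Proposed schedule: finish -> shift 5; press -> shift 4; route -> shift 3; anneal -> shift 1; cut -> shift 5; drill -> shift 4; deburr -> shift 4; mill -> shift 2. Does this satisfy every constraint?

press must be completed before cut — holds.
anneal must be completed before cut — holds.
deburr can only start once route is done — holds.
anneal must be no later than shift 3 — holds.
deburr is restricted to shift 2 through shift 4 — holds.
drill is due by shift 4 — holds.
mill can only go in shift 2 to shift 4 — holds.

Yes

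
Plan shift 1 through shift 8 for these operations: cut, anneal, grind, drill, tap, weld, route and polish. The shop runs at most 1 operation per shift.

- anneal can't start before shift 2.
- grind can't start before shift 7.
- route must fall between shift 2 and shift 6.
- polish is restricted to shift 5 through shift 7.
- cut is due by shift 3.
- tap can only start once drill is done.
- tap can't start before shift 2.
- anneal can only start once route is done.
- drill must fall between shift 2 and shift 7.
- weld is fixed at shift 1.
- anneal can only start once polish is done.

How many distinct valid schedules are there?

Splitting on cut: it can be shift 2 (16), shift 3 (16). Listing each branch's schedules as (anneal, grind, drill, tap, weld, route, polish) by shift number:
cut=shift 2: (6,7,3,8,1,4,5) (6,7,4,8,1,3,5) (6,8,3,7,1,4,5) (6,8,4,7,1,3,5) (7,8,3,4,1,5,6) (7,8,3,4,1,6,5) (7,8,3,5,1,4,6) (7,8,3,6,1,4,5) (7,8,4,5,1,3,6) (7,8,4,6,1,3,5) (8,7,3,4,1,5,6) (8,7,3,4,1,6,5) (8,7,3,5,1,4,6) (8,7,3,6,1,4,5) (8,7,4,5,1,3,6) (8,7,4,6,1,3,5) — 16.
cut=shift 3: (6,7,2,8,1,4,5) (6,7,4,8,1,2,5) (6,8,2,7,1,4,5) (6,8,4,7,1,2,5) (7,8,2,4,1,5,6) (7,8,2,4,1,6,5) (7,8,2,5,1,4,6) (7,8,2,6,1,4,5) (7,8,4,5,1,2,6) (7,8,4,6,1,2,5) (8,7,2,4,1,5,6) (8,7,2,4,1,6,5) (8,7,2,5,1,4,6) (8,7,2,6,1,4,5) (8,7,4,5,1,2,6) (8,7,4,6,1,2,5) — 16.
Summing: 16 + 16 = 32.

32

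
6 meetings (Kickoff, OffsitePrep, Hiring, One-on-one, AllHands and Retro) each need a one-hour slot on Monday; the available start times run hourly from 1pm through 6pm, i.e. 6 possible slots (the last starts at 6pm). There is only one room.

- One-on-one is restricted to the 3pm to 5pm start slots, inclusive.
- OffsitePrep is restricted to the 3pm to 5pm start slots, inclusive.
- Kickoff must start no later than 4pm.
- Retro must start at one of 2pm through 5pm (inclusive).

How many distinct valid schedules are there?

Splitting on Kickoff: it can be 1pm (24), 2pm (12), 3pm (4), 4pm (4). Listing each branch's schedules as (OffsitePrep, Hiring, One-on-one, AllHands, Retro):
Kickoff=1pm: (3pm,2pm,4pm,6pm,5pm) (3pm,2pm,5pm,6pm,4pm) (3pm,4pm,5pm,6pm,2pm) (3pm,5pm,4pm,6pm,2pm) (3pm,6pm,4pm,2pm,5pm) (3pm,6pm,4pm,5pm,2pm) (3pm,6pm,5pm,2pm,4pm) (3pm,6pm,5pm,4pm,2pm) (4pm,2pm,3pm,6pm,5pm) (4pm,2pm,5pm,6pm,3pm) (4pm,3pm,5pm,6pm,2pm) (4pm,5pm,3pm,6pm,2pm) (4pm,6pm,3pm,2pm,5pm) (4pm,6pm,3pm,5pm,2pm) (4pm,6pm,5pm,2pm,3pm) (4pm,6pm,5pm,3pm,2pm) (5pm,2pm,3pm,6pm,4pm) (5pm,2pm,4pm,6pm,3pm) (5pm,3pm,4pm,6pm,2pm) (5pm,4pm,3pm,6pm,2pm) (5pm,6pm,3pm,2pm,4pm) (5pm,6pm,3pm,4pm,2pm) (5pm,6pm,4pm,2pm,3pm) (5pm,6pm,4pm,3pm,2pm) — 24.
Kickoff=2pm: (3pm,1pm,4pm,6pm,5pm) (3pm,1pm,5pm,6pm,4pm) (3pm,6pm,4pm,1pm,5pm) (3pm,6pm,5pm,1pm,4pm) (4pm,1pm,3pm,6pm,5pm) (4pm,1pm,5pm,6pm,3pm) (4pm,6pm,3pm,1pm,5pm) (4pm,6pm,5pm,1pm,3pm) (5pm,1pm,3pm,6pm,4pm) (5pm,1pm,4pm,6pm,3pm) (5pm,6pm,3pm,1pm,4pm) (5pm,6pm,4pm,1pm,3pm) — 12.
Kickoff=3pm: (4pm,1pm,5pm,6pm,2pm) (4pm,6pm,5pm,1pm,2pm) (5pm,1pm,4pm,6pm,2pm) (5pm,6pm,4pm,1pm,2pm) — 4.
Kickoff=4pm: (3pm,1pm,5pm,6pm,2pm) (3pm,6pm,5pm,1pm,2pm) (5pm,1pm,3pm,6pm,2pm) (5pm,6pm,3pm,1pm,2pm) — 4.
Summing: 24 + 12 + 4 + 4 = 44.

44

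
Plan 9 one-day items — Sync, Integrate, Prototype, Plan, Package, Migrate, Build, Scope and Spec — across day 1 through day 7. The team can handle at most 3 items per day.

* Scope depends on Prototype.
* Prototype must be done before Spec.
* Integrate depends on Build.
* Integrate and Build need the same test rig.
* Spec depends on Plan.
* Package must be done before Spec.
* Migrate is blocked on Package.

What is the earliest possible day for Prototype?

Downstream work caps Prototype at day 6.
Prototype at day 1 is achievable: Spec=day 2, Plan=day 1, Scope=day 3, Migrate=day 2, Build=day 2, Integrate=day 3, Sync=day 3, Prototype=day 1, Package=day 1.

day 1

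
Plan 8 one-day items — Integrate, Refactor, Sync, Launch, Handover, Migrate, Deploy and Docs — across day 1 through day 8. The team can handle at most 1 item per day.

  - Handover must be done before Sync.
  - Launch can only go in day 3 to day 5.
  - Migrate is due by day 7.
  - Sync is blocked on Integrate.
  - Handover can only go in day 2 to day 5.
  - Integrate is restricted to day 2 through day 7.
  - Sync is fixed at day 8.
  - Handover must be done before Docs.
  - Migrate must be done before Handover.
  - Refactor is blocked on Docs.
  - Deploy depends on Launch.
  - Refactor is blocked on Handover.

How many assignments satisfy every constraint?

36

Splitting on Refactor: it can be day 4 (2), day 5 (4), day 6 (12), day 7 (18). Listing each branch's schedules as (Integrate, Sync, Launch, Handover, Migrate, Deploy, Docs) by day number:
Refactor=day 4: (6,8,5,2,1,7,3) (7,8,5,2,1,6,3) — 2.
Refactor=day 5: (6,8,3,2,1,7,4) (6,8,4,2,1,7,3) (7,8,3,2,1,6,4) (7,8,4,2,1,6,3) — 4.
Refactor=day 6: (2,8,3,4,1,7,5) (2,8,4,3,1,7,5) (2,8,5,3,1,7,4) (3,8,4,2,1,7,5) (3,8,5,2,1,7,4) (4,8,3,2,1,7,5) (4,8,5,2,1,7,3) (5,8,3,2,1,7,4) (5,8,4,2,1,7,3) (7,8,3,2,1,4,5) (7,8,3,2,1,5,4) (7,8,4,2,1,5,3) — 12.
Refactor=day 7: (2,8,3,4,1,5,6) (2,8,3,4,1,6,5) (2,8,3,5,1,4,6) (2,8,4,3,1,5,6) (2,8,4,3,1,6,5) (2,8,5,3,1,6,4) (3,8,4,2,1,5,6) (3,8,4,2,1,6,5) (3,8,5,2,1,6,4) (4,8,3,2,1,5,6) (4,8,3,2,1,6,5) (4,8,5,2,1,6,3) (5,8,3,2,1,4,6) (5,8,3,2,1,6,4) (5,8,4,2,1,6,3) (6,8,3,2,1,4,5) (6,8,3,2,1,5,4) (6,8,4,2,1,5,3) — 18.
Summing: 2 + 4 + 12 + 18 = 36.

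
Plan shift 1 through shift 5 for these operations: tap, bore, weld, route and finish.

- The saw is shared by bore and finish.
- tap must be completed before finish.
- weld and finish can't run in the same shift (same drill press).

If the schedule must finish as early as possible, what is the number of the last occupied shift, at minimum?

The precedence chain requires at least 2 distinct shifts.
2 works (last occupied shift: shift 2): for example bore -> shift 1, route -> shift 1, weld -> shift 1, tap -> shift 1, finish -> shift 2.

2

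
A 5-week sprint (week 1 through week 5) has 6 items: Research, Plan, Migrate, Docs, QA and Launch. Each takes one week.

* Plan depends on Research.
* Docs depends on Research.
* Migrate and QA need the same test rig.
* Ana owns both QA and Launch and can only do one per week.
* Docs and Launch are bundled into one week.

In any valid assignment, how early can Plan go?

week 2

Precedence pushes Plan to at least week 2.
Plan at week 2 is achievable: Migrate=week 1, Research=week 1, Docs=week 2, QA=week 3, Launch=week 2, Plan=week 2.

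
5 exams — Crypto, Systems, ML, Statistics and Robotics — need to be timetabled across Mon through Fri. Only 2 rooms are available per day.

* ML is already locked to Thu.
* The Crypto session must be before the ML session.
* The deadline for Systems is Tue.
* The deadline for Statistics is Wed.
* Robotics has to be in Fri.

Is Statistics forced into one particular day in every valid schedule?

Statistics can be Mon (e.g. Crypto in Tue; Systems in Mon; Robotics in Fri; Statistics in Mon; ML in Thu) or Tue (e.g. Systems -> Mon, Robotics -> Fri, Statistics -> Tue, Crypto -> Mon, ML -> Thu).

No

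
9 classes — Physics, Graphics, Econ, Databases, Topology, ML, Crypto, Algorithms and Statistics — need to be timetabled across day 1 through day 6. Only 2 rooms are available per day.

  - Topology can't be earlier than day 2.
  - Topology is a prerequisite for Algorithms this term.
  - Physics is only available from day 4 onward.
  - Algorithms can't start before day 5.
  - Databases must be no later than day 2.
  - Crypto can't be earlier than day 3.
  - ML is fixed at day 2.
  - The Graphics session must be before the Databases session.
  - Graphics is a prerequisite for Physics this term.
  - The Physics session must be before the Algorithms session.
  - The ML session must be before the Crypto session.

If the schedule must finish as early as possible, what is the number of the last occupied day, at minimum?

day 5

The precedence chain requires at least 3 distinct days.
With at most 2 per day and 9 classes, at least 5 days are needed.
Algorithms can't be placed before day 5, so the schedule must run through at least day 5.
5 works (last occupied day: day 5): for example Graphics in day 1; Physics in day 4; ML in day 2; Algorithms in day 5; Databases in day 2; Crypto in day 3; Topology in day 3; Statistics in day 4; Econ in day 1.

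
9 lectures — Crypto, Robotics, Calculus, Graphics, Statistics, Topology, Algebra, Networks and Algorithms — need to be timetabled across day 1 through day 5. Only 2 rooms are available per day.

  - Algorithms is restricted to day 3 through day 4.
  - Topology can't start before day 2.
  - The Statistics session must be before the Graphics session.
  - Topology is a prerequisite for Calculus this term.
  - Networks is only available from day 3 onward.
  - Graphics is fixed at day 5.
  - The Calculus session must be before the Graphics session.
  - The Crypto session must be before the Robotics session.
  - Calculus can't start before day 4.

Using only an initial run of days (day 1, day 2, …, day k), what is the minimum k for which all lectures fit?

5

The precedence chain requires at least 3 distinct days.
With at most 2 per day and 9 lectures, at least 5 days are needed.
Graphics can't be placed before day 5, so the schedule must run through at least day 5.
5 works (last occupied day: day 5): for example Calculus in day 4, Robotics in day 2, Topology in day 2, Algorithms in day 3, Crypto in day 1, Algebra in day 4, Statistics in day 1, Networks in day 3, Graphics in day 5.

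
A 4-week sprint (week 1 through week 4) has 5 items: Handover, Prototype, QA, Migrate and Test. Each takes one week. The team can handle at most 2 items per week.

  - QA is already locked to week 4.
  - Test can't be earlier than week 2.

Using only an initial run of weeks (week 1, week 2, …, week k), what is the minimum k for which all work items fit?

With at most 2 per week and 5 work items, at least 3 weeks are needed.
QA can't be placed before week 4, so the schedule must run through at least week 4.
4 works (last occupied week: week 4): for example QA in week 4; Test in week 2; Migrate in week 2; Prototype in week 1; Handover in week 1.

4 weeks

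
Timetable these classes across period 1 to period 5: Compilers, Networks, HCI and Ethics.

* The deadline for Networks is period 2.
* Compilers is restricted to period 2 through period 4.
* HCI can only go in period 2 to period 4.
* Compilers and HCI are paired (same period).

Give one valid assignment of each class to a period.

Compilers -> period 2; Ethics -> period 1; HCI -> period 2; Networks -> period 1

Checking: Compilers = HCI = period 2; HCI=period 2 in [period 2,period 4]; Networks=period 1 in [period 1,period 2]; Compilers=period 2 in [period 2,period 4].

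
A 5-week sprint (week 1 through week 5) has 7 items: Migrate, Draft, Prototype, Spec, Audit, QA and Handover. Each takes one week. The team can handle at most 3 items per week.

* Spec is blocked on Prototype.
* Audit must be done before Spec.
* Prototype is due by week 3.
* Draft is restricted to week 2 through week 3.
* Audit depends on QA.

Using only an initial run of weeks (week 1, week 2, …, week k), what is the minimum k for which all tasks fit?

The precedence chain requires at least 3 distinct weeks.
With at most 3 per week and 7 tasks, at least 3 weeks are needed.
3 works (last occupied week: week 3): for example Migrate=week 1; Handover=week 2; Spec=week 3; Audit=week 2; Draft=week 2; Prototype=week 1; QA=week 1.

3 weeks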